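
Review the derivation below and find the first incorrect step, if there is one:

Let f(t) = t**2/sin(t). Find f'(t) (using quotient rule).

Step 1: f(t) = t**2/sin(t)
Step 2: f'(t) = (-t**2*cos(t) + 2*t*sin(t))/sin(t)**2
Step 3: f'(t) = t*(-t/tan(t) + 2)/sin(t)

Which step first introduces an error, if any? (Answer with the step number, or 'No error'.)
No error

All steps in this derivation are correct.
The final answer f'(t) = t*(-t/tan(t) + 2)/sin(t) is valid.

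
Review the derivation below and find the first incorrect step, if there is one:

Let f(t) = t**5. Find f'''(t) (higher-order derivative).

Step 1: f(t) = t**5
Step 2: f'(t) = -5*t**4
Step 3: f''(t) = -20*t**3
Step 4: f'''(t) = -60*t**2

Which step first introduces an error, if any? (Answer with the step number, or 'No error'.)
Step 2

Step 2 is incorrect due to a sign flip.
The step shows: -5*t**4
The correct value should be: 5*t**4

Explanation: The sign of the whole expression was flipped: the term 5*t**4 was incorrectly written as -5*t**4
The later steps are derived from this incorrect expression, so the error originates in Step 2.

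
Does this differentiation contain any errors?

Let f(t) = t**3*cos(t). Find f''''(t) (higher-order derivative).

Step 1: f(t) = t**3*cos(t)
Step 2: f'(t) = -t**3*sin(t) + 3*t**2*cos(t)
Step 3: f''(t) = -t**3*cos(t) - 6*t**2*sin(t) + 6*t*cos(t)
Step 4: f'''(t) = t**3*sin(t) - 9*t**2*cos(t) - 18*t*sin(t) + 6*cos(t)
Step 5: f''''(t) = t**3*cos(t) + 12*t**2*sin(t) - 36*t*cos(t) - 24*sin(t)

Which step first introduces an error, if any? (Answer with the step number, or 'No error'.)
No error

All steps in this derivation are correct.
The final answer f''''(t) = t**3*cos(t) + 12*t**2*sin(t) - 36*t*cos(t) - 24*sin(t) is valid.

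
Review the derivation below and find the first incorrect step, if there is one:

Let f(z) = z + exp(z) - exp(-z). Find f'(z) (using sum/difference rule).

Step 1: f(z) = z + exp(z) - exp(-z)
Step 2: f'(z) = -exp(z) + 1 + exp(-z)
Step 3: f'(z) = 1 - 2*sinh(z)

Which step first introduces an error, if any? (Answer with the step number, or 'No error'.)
Step 2

Step 2 is incorrect due to a sign flip.
The step shows: -exp(z) + 1 + exp(-z)
The correct value should be: exp(z) + 1 + exp(-z)

Explanation: The sign of one term was flipped: the term exp(z) was incorrectly written as -exp(z)
The later steps are derived from this incorrect expression, so the error originates in Step 2.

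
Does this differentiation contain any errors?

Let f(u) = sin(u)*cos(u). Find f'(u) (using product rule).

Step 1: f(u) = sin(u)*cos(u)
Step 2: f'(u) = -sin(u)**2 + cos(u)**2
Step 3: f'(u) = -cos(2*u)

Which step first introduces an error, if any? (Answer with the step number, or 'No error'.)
Step 3

Step 3 is incorrect due to a sign flip.
The step shows: -cos(2*u)
The correct value should be: cos(2*u)

Explanation: The sign of the whole expression was flipped: the term cos(2*u) was incorrectly written as -cos(2*u)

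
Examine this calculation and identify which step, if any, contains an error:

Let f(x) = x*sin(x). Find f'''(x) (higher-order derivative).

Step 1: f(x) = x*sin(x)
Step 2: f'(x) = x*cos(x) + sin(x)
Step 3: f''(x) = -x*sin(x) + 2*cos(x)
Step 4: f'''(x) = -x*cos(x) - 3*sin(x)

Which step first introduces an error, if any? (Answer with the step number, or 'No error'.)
No error

All steps in this derivation are correct.
The final answer f'''(x) = -x*cos(x) - 3*sin(x) is valid.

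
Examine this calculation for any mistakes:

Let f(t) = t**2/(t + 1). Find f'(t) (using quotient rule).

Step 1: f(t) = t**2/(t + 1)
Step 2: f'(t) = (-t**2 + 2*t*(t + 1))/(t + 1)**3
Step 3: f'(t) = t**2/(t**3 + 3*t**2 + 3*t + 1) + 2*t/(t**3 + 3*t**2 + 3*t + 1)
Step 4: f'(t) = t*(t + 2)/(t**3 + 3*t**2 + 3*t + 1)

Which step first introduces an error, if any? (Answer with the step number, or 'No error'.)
Step 2

Step 2 is incorrect due to a wrong exponent.
The step shows: (-t**2 + 2*t*(t + 1))/(t + 1)**3
The correct value should be: (-t**2 + 2*t*(t + 1))/(t + 1)**2

Explanation: The exponent -2 on t + 1 was incorrectly written as -3: the term (-t**2 + 2*t*(t + 1))/(t + 1)**2 was incorrectly written as (-t**2 + 2*t*(t + 1))/(t + 1)**3
The later steps are derived from this incorrect expression, so the error originates in Step 2.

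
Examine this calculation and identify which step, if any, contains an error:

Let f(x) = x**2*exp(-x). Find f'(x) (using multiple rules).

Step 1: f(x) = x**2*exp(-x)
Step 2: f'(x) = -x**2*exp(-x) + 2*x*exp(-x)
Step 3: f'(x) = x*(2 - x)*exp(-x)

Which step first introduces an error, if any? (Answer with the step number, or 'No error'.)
No error

All steps in this derivation are correct.
The final answer f'(x) = x*(2 - x)*exp(-x) is valid.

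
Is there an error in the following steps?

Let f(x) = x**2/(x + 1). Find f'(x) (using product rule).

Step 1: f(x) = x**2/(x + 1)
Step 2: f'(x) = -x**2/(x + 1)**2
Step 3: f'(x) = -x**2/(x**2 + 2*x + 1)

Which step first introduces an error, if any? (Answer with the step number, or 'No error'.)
Step 2

Step 2 is incorrect due to a dropped term.
The step shows: -x**2/(x + 1)**2
The correct value should be: -x**2/(x + 1)**2 + 2*x/(x + 1)

Explanation: A term was dropped: the term 2*x/(x + 1) was incorrectly omitted
The later steps are derived from this incorrect expression, so the error originates in Step 2.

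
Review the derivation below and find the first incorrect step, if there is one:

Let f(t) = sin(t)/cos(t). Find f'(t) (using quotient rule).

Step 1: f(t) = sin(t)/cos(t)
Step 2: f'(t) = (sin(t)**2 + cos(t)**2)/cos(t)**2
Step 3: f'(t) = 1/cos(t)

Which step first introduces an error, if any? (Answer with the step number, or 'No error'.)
Step 3

Step 3 is incorrect due to a wrong exponent.
The step shows: 1/cos(t)
The correct value should be: cos(t)**(-2)

Explanation: The exponent -2 on cos(t) was incorrectly written as -1: the term cos(t)**(-2) was incorrectly written as 1/cos(t)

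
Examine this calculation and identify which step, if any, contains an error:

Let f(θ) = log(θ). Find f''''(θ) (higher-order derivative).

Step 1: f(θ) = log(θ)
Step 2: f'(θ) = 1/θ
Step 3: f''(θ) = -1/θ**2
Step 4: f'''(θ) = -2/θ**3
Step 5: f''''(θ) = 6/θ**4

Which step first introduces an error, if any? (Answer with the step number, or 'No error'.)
Step 4

Step 4 is incorrect due to a sign flip.
The step shows: -2/θ**3
The correct value should be: 2/θ**3

Explanation: The sign of the whole expression was flipped: the term 2/θ**3 was incorrectly written as -2/θ**3
The later steps are derived from this incorrect expression, so the error originates in Step 4.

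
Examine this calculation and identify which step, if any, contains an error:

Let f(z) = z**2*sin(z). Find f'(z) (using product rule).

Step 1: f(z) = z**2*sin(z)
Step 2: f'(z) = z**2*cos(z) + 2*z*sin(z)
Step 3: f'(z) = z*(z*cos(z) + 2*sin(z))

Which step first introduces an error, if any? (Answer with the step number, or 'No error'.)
No error

All steps in this derivation are correct.
The final answer f'(z) = z*(z*cos(z) + 2*sin(z)) is valid.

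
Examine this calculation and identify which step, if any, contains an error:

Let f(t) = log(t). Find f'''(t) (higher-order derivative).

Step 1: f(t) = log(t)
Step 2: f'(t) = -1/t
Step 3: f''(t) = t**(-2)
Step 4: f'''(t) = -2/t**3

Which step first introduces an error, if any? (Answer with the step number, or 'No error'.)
Step 2

Step 2 is incorrect due to a sign flip.
The step shows: -1/t
The correct value should be: 1/t

Explanation: The sign of the whole expression was flipped: the term 1/t was incorrectly written as -1/t
The later steps are derived from this incorrect expression, so the error originates in Step 2.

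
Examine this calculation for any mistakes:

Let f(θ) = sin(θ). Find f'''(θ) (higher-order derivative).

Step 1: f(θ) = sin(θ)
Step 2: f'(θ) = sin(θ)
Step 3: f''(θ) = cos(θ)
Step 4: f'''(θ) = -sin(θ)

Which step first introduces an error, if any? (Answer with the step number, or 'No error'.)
Step 2

Step 2 is incorrect due to a wrong trig function.
The step shows: sin(θ)
The correct value should be: cos(θ)

Explanation: cos(θ) was incorrectly written as sin(θ): the term cos(θ) was incorrectly written as sin(θ)
The later steps are derived from this incorrect expression, so the error originates in Step 2.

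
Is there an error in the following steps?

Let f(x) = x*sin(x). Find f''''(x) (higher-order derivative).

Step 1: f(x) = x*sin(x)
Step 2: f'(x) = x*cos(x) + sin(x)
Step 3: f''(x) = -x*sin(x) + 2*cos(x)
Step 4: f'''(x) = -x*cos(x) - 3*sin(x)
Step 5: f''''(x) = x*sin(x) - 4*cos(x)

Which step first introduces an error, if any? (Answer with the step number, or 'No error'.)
No error

All steps in this derivation are correct.
The final answer f''''(x) = x*sin(x) - 4*cos(x) is valid.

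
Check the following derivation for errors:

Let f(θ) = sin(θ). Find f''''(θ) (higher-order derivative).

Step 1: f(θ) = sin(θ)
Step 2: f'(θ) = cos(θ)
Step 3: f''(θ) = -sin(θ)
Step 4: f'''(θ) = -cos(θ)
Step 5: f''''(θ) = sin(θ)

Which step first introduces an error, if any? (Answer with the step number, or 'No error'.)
No error

All steps in this derivation are correct.
The final answer f''''(θ) = sin(θ) is valid.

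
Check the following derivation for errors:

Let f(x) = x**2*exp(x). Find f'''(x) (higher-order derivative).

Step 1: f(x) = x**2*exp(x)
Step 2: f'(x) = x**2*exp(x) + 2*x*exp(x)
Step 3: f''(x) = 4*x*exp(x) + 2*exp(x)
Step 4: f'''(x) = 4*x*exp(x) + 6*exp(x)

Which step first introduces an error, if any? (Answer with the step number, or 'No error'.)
Step 3

Step 3 is incorrect due to a dropped term.
The step shows: 4*x*exp(x) + 2*exp(x)
The correct value should be: x**2*exp(x) + 4*x*exp(x) + 2*exp(x)

Explanation: A term was dropped: the term x**2*exp(x) was incorrectly omitted
The later steps are derived from this incorrect expression, so the error originates in Step 3.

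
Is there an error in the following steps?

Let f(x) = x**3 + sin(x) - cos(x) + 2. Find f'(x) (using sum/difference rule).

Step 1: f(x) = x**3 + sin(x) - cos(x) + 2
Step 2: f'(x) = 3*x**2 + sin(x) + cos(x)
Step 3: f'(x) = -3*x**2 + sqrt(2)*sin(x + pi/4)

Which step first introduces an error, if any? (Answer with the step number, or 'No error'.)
Step 3

Step 3 is incorrect due to a sign flip.
The step shows: -3*x**2 + sqrt(2)*sin(x + pi/4)
The correct value should be: 3*x**2 + sqrt(2)*sin(x + pi/4)

Explanation: The sign of one term was flipped: the term 3*x**2 was incorrectly written as -3*x**2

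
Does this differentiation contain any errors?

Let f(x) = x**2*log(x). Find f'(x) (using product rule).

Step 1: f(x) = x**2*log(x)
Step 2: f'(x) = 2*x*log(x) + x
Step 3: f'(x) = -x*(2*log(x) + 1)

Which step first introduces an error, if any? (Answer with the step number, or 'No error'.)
Step 3

Step 3 is incorrect due to a sign flip.
The step shows: -x*(2*log(x) + 1)
The correct value should be: x*(2*log(x) + 1)

Explanation: The sign of the whole expression was flipped: the term x*(2*log(x) + 1) was incorrectly written as -x*(2*log(x) + 1)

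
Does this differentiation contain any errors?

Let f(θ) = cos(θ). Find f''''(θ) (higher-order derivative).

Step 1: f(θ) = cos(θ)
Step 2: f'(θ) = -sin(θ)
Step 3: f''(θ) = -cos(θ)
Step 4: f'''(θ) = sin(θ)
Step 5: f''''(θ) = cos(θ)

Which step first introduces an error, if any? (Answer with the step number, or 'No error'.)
No error

All steps in this derivation are correct.
The final answer f''''(θ) = cos(θ) is valid.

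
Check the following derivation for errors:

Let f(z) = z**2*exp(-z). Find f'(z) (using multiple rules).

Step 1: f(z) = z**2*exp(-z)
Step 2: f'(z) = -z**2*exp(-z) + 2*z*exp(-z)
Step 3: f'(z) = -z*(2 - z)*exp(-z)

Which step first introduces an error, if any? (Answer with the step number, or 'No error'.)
Step 3

Step 3 is incorrect due to a sign flip.
The step shows: -z*(2 - z)*exp(-z)
The correct value should be: z*(2 - z)*exp(-z)

Explanation: The sign of the whole expression was flipped: the term z*(2 - z)*exp(-z) was incorrectly written as -z*(2 - z)*exp(-z)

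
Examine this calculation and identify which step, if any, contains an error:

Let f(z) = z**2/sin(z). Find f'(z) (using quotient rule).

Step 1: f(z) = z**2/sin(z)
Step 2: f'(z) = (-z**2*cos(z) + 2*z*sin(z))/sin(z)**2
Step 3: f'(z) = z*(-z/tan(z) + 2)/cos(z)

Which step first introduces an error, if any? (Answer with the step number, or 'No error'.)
Step 3

Step 3 is incorrect due to a wrong trig function.
The step shows: z*(-z/tan(z) + 2)/cos(z)
The correct value should be: z*(-z/tan(z) + 2)/sin(z)

Explanation: sin(z) was incorrectly written as cos(z): the term z*(-z/tan(z) + 2)/sin(z) was incorrectly written as z*(-z/tan(z) + 2)/cos(z)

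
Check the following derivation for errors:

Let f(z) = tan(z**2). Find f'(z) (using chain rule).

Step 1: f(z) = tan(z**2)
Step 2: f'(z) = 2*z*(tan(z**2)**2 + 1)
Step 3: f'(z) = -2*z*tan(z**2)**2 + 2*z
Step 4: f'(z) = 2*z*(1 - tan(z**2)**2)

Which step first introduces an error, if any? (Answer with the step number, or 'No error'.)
Step 3

Step 3 is incorrect due to a sign flip.
The step shows: -2*z*tan(z**2)**2 + 2*z
The correct value should be: 2*z*tan(z**2)**2 + 2*z

Explanation: The sign of one term was flipped: the term 2*z*tan(z**2)**2 was incorrectly written as -2*z*tan(z**2)**2
The later steps are derived from this incorrect expression, so the error originates in Step 3.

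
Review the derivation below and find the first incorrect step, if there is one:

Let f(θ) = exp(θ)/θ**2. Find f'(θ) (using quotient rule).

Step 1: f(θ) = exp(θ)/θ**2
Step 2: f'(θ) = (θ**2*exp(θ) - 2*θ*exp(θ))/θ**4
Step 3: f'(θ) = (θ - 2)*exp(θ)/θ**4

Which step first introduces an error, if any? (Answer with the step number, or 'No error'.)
Step 3

Step 3 is incorrect due to a wrong exponent.
The step shows: (θ - 2)*exp(θ)/θ**4
The correct value should be: (θ - 2)*exp(θ)/θ**3

Explanation: The exponent -3 on θ was incorrectly written as -4: the term (θ - 2)*exp(θ)/θ**3 was incorrectly written as (θ - 2)*exp(θ)/θ**4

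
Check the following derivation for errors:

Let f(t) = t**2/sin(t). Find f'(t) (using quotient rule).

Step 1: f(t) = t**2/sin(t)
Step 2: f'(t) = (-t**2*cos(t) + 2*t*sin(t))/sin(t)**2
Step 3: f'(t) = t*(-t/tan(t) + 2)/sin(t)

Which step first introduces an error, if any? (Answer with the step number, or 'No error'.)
No error

All steps in this derivation are correct.
The final answer f'(t) = t*(-t/tan(t) + 2)/sin(t) is valid.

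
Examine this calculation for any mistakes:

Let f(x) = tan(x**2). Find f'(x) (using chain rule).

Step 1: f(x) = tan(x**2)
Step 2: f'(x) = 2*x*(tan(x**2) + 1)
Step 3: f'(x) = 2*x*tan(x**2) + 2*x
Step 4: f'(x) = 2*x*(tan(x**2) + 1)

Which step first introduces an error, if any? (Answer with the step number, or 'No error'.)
Step 2

Step 2 is incorrect due to a wrong exponent.
The step shows: 2*x*(tan(x**2) + 1)
The correct value should be: 2*x*(tan(x**2)**2 + 1)

Explanation: The exponent 2 on tan(x**2) was incorrectly written as 1: the term 2*x*(tan(x**2)**2 + 1) was incorrectly written as 2*x*(tan(x**2) + 1)
The later steps are derived from this incorrect expression, so the error originates in Step 2.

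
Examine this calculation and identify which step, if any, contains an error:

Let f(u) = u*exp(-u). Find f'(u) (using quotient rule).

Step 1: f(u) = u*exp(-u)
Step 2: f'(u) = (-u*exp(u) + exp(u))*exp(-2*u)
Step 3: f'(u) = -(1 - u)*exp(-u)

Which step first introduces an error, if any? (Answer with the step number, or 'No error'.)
Step 3

Step 3 is incorrect due to a sign flip.
The step shows: -(1 - u)*exp(-u)
The correct value should be: (1 - u)*exp(-u)

Explanation: The sign of the whole expression was flipped: the term (1 - u)*exp(-u) was incorrectly written as -(1 - u)*exp(-u)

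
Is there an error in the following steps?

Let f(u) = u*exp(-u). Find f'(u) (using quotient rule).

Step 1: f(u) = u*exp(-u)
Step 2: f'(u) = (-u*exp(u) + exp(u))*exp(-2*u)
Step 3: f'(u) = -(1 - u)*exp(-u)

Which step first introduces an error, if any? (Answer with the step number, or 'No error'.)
Step 3

Step 3 is incorrect due to a sign flip.
The step shows: -(1 - u)*exp(-u)
The correct value should be: (1 - u)*exp(-u)

Explanation: The sign of the whole expression was flipped: the term (1 - u)*exp(-u) was incorrectly written as -(1 - u)*exp(-u)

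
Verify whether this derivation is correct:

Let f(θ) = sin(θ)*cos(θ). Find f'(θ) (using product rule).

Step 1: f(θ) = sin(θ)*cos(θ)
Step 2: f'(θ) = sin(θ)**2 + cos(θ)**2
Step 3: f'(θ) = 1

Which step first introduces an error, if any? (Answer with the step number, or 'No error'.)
Step 2

Step 2 is incorrect due to a sign flip.
The step shows: sin(θ)**2 + cos(θ)**2
The correct value should be: -sin(θ)**2 + cos(θ)**2

Explanation: The sign of one term was flipped: the term -sin(θ)**2 was incorrectly written as sin(θ)**2
The later steps are derived from this incorrect expression, so the error originates in Step 2.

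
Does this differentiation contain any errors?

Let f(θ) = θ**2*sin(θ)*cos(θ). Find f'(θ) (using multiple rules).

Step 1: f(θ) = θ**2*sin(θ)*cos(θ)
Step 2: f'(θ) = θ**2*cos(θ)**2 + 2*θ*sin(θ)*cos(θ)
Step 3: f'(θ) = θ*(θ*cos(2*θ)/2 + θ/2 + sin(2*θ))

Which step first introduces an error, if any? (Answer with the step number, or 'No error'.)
Step 2

Step 2 is incorrect due to a dropped term.
The step shows: θ**2*cos(θ)**2 + 2*θ*sin(θ)*cos(θ)
The correct value should be: -θ**2*sin(θ)**2 + θ**2*cos(θ)**2 + 2*θ*sin(θ)*cos(θ)

Explanation: A term was dropped: the term -θ**2*sin(θ)**2 was incorrectly omitted
The later steps are derived from this incorrect expression, so the error originates in Step 2.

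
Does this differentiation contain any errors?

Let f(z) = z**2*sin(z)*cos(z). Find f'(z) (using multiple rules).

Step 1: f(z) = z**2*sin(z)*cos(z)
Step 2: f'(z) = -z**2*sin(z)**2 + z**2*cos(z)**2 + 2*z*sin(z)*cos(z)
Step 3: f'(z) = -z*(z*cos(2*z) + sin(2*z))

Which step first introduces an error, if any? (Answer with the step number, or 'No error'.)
Step 3

Step 3 is incorrect due to a sign flip.
The step shows: -z*(z*cos(2*z) + sin(2*z))
The correct value should be: z*(z*cos(2*z) + sin(2*z))

Explanation: The sign of the whole expression was flipped: the term z*(z*cos(2*z) + sin(2*z)) was incorrectly written as -z*(z*cos(2*z) + sin(2*z))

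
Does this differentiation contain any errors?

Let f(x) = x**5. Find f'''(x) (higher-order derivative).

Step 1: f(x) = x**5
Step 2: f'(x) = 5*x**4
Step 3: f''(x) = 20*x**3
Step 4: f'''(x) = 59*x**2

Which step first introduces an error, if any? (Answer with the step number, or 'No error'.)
Step 4

Step 4 is incorrect due to a wrong coefficient.
The step shows: 59*x**2
The correct value should be: 60*x**2

Explanation: The coefficient 60 was incorrectly written as 59: the term 60*x**2 was incorrectly written as 59*x**2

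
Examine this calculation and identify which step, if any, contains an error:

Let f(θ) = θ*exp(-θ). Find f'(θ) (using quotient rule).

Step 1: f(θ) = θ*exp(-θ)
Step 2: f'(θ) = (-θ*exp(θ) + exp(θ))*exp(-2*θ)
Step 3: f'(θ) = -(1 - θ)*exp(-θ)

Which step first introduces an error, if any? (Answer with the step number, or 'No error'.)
Step 3

Step 3 is incorrect due to a sign flip.
The step shows: -(1 - θ)*exp(-θ)
The correct value should be: (1 - θ)*exp(-θ)

Explanation: The sign of the whole expression was flipped: the term (1 - θ)*exp(-θ) was incorrectly written as -(1 - θ)*exp(-θ)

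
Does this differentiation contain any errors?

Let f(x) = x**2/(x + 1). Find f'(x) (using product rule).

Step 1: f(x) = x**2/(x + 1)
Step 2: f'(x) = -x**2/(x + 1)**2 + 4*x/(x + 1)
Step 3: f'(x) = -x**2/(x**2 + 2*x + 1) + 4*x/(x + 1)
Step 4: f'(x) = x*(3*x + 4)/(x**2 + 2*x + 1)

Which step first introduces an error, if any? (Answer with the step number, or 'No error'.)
Step 2

Step 2 is incorrect due to a wrong coefficient.
The step shows: -x**2/(x + 1)**2 + 4*x/(x + 1)
The correct value should be: -x**2/(x + 1)**2 + 2*x/(x + 1)

Explanation: The coefficient 2 was incorrectly written as 4: the term 2*x/(x + 1) was incorrectly written as 4*x/(x + 1)
The later steps are derived from this incorrect expression, so the error originates in Step 2.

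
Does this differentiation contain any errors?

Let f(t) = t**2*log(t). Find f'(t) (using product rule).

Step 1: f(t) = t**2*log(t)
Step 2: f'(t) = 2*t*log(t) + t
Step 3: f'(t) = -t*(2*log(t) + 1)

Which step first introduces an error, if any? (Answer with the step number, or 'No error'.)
Step 3

Step 3 is incorrect due to a sign flip.
The step shows: -t*(2*log(t) + 1)
The correct value should be: t*(2*log(t) + 1)

Explanation: The sign of the whole expression was flipped: the term t*(2*log(t) + 1) was incorrectly written as -t*(2*log(t) + 1)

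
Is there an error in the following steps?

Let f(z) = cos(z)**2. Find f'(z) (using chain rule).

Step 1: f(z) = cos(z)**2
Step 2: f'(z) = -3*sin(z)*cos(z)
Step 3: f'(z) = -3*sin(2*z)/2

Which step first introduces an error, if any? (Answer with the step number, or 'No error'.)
Step 2

Step 2 is incorrect due to a wrong coefficient.
The step shows: -3*sin(z)*cos(z)
The correct value should be: -2*sin(z)*cos(z)

Explanation: The coefficient -2 was incorrectly written as -3: the term -2*sin(z)*cos(z) was incorrectly written as -3*sin(z)*cos(z)
The later steps are derived from this incorrect expression, so the error originates in Step 2.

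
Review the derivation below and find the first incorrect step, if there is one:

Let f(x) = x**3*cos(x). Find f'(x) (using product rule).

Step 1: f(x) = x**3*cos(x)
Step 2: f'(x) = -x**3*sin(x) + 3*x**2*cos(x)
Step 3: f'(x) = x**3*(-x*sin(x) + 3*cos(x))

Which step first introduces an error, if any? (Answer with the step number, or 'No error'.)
Step 3

Step 3 is incorrect due to a wrong exponent.
The step shows: x**3*(-x*sin(x) + 3*cos(x))
The correct value should be: x**2*(-x*sin(x) + 3*cos(x))

Explanation: The exponent 2 on x was incorrectly written as 3: the term x**2*(-x*sin(x) + 3*cos(x)) was incorrectly written as x**3*(-x*sin(x) + 3*cos(x))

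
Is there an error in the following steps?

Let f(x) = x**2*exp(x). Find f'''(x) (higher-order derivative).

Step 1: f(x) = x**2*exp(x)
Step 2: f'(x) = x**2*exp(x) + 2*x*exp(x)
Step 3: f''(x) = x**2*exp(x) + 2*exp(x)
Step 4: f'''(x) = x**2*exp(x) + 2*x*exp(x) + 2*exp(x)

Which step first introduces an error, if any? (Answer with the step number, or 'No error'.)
Step 3

Step 3 is incorrect due to a dropped term.
The step shows: x**2*exp(x) + 2*exp(x)
The correct value should be: x**2*exp(x) + 4*x*exp(x) + 2*exp(x)

Explanation: A term was dropped: the term 4*x*exp(x) was incorrectly omitted
The later steps are derived from this incorrect expression, so the error originates in Step 3.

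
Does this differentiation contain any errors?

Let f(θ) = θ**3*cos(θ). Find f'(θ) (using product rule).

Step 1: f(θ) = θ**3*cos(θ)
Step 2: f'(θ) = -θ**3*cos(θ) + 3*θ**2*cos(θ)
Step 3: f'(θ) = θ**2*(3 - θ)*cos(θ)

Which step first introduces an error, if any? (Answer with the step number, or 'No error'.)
Step 2

Step 2 is incorrect due to a wrong trig function.
The step shows: -θ**3*cos(θ) + 3*θ**2*cos(θ)
The correct value should be: -θ**3*sin(θ) + 3*θ**2*cos(θ)

Explanation: sin(θ) was incorrectly written as cos(θ): the term -θ**3*sin(θ) was incorrectly written as -θ**3*cos(θ)
The later steps are derived from this incorrect expression, so the error originates in Step 2.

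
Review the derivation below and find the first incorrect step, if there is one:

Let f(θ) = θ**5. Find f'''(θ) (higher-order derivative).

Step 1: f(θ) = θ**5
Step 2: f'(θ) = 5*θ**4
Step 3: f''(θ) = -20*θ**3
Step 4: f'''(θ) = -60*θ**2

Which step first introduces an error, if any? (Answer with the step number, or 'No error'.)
Step 3

Step 3 is incorrect due to a sign flip.
The step shows: -20*θ**3
The correct value should be: 20*θ**3

Explanation: The sign of the whole expression was flipped: the term 20*θ**3 was incorrectly written as -20*θ**3
The later steps are derived from this incorrect expression, so the error originates in Step 3.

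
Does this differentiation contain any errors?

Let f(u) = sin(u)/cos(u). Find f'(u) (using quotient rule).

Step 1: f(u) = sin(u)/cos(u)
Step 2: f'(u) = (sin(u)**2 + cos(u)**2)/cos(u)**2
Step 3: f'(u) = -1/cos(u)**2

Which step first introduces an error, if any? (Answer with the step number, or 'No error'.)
Step 3

Step 3 is incorrect due to a sign flip.
The step shows: -1/cos(u)**2
The correct value should be: cos(u)**(-2)

Explanation: The sign of the whole expression was flipped: the term cos(u)**(-2) was incorrectly written as -1/cos(u)**2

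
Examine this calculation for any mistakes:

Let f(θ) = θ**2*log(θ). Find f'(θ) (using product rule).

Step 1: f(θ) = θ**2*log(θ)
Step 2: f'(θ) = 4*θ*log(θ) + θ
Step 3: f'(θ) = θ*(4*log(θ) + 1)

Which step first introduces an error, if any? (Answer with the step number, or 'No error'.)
Step 2

Step 2 is incorrect due to a wrong coefficient.
The step shows: 4*θ*log(θ) + θ
The correct value should be: 2*θ*log(θ) + θ

Explanation: The coefficient 2 was incorrectly written as 4: the term 2*θ*log(θ) was incorrectly written as 4*θ*log(θ)
The later steps are derived from this incorrect expression, so the error originates in Step 2.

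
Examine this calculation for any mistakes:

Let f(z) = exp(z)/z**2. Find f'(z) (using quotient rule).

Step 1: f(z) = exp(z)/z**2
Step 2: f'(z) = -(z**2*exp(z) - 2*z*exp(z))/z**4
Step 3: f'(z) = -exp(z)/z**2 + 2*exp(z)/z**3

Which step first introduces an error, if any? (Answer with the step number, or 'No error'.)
Step 2

Step 2 is incorrect due to a sign flip.
The step shows: -(z**2*exp(z) - 2*z*exp(z))/z**4
The correct value should be: (z**2*exp(z) - 2*z*exp(z))/z**4

Explanation: The sign of the whole expression was flipped: the term (z**2*exp(z) - 2*z*exp(z))/z**4 was incorrectly written as -(z**2*exp(z) - 2*z*exp(z))/z**4
The later steps are derived from this incorrect expression, so the error originates in Step 2.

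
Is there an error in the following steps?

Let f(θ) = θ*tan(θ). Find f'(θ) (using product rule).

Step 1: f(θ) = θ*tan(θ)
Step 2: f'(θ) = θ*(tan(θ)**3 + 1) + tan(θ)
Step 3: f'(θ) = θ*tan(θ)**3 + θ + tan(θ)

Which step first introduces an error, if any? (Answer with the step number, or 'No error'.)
Step 2

Step 2 is incorrect due to a wrong exponent.
The step shows: θ*(tan(θ)**3 + 1) + tan(θ)
The correct value should be: θ*(tan(θ)**2 + 1) + tan(θ)

Explanation: The exponent 2 on tan(θ) was incorrectly written as 3: the term θ*(tan(θ)**2 + 1) was incorrectly written as θ*(tan(θ)**3 + 1)
The later steps are derived from this incorrect expression, so the error originates in Step 2.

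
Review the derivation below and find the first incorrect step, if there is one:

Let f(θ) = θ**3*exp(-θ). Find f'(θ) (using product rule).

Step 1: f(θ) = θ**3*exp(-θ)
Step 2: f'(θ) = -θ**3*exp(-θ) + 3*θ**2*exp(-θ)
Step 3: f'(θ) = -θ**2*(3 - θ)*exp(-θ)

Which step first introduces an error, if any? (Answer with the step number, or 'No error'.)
Step 3

Step 3 is incorrect due to a sign flip.
The step shows: -θ**2*(3 - θ)*exp(-θ)
The correct value should be: θ**2*(3 - θ)*exp(-θ)

Explanation: The sign of the whole expression was flipped: the term θ**2*(3 - θ)*exp(-θ) was incorrectly written as -θ**2*(3 - θ)*exp(-θ)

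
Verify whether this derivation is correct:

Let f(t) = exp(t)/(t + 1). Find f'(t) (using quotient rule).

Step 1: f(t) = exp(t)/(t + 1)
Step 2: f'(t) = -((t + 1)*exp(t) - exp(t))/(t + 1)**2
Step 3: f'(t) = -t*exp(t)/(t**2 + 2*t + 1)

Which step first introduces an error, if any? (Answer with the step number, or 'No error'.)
Step 2

Step 2 is incorrect due to a sign flip.
The step shows: -((t + 1)*exp(t) - exp(t))/(t + 1)**2
The correct value should be: ((t + 1)*exp(t) - exp(t))/(t + 1)**2

Explanation: The sign of the whole expression was flipped: the term ((t + 1)*exp(t) - exp(t))/(t + 1)**2 was incorrectly written as -((t + 1)*exp(t) - exp(t))/(t + 1)**2
The later steps are derived from this incorrect expression, so the error originates in Step 2.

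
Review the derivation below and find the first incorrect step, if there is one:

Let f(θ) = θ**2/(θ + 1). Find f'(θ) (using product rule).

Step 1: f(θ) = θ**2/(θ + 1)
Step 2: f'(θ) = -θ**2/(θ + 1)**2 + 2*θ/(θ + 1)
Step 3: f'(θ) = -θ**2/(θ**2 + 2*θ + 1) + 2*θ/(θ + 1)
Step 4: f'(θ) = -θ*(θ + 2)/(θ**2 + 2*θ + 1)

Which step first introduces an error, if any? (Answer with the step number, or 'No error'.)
Step 4

Step 4 is incorrect due to a sign flip.
The step shows: -θ*(θ + 2)/(θ**2 + 2*θ + 1)
The correct value should be: θ*(θ + 2)/(θ**2 + 2*θ + 1)

Explanation: The sign of the whole expression was flipped: the term θ*(θ + 2)/(θ**2 + 2*θ + 1) was incorrectly written as -θ*(θ + 2)/(θ**2 + 2*θ + 1)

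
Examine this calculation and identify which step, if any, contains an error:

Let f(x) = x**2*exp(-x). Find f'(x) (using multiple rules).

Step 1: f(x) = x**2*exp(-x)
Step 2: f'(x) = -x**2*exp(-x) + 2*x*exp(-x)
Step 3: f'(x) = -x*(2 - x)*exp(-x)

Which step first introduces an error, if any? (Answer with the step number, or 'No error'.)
Step 3

Step 3 is incorrect due to a sign flip.
The step shows: -x*(2 - x)*exp(-x)
The correct value should be: x*(2 - x)*exp(-x)

Explanation: The sign of the whole expression was flipped: the term x*(2 - x)*exp(-x) was incorrectly written as -x*(2 - x)*exp(-x)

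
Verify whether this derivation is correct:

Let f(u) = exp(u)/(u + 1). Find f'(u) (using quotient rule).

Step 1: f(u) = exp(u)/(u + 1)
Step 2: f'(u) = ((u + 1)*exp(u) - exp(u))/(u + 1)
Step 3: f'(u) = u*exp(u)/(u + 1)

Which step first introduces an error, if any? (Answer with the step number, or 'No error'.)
Step 2

Step 2 is incorrect due to a wrong exponent.
The step shows: ((u + 1)*exp(u) - exp(u))/(u + 1)
The correct value should be: ((u + 1)*exp(u) - exp(u))/(u + 1)**2

Explanation: The exponent -2 on u + 1 was incorrectly written as -1: the term ((u + 1)*exp(u) - exp(u))/(u + 1)**2 was incorrectly written as ((u + 1)*exp(u) - exp(u))/(u + 1)
The later steps are derived from this incorrect expression, so the error originates in Step 2.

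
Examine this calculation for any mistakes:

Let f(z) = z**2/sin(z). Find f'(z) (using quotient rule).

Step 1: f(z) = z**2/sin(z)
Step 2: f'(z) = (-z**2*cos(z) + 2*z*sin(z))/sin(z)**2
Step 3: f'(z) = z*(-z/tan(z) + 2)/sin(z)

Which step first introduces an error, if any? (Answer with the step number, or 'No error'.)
No error

All steps in this derivation are correct.
The final answer f'(z) = z*(-z/tan(z) + 2)/sin(z) is valid.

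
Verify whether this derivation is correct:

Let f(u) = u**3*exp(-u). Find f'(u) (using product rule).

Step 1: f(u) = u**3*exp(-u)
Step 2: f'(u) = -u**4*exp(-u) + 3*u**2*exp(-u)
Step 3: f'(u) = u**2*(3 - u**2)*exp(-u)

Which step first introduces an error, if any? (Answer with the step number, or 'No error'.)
Step 2

Step 2 is incorrect due to a wrong exponent.
The step shows: -u**4*exp(-u) + 3*u**2*exp(-u)
The correct value should be: -u**3*exp(-u) + 3*u**2*exp(-u)

Explanation: The exponent 3 on u was incorrectly written as 4: the term -u**3*exp(-u) was incorrectly written as -u**4*exp(-u)
The later steps are derived from this incorrect expression, so the error originates in Step 2.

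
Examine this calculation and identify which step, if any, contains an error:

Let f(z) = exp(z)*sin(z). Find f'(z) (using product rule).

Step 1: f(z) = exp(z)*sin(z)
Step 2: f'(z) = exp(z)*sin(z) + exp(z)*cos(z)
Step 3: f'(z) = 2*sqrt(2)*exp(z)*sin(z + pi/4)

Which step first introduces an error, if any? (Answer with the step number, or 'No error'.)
Step 3

Step 3 is incorrect due to a wrong exponent.
The step shows: 2*sqrt(2)*exp(z)*sin(z + pi/4)
The correct value should be: sqrt(2)*exp(z)*sin(z + pi/4)

Explanation: The exponent 1/2 on 2 was incorrectly written as 3/2: the term sqrt(2)*exp(z)*sin(z + pi/4) was incorrectly written as 2*sqrt(2)*exp(z)*sin(z + pi/4)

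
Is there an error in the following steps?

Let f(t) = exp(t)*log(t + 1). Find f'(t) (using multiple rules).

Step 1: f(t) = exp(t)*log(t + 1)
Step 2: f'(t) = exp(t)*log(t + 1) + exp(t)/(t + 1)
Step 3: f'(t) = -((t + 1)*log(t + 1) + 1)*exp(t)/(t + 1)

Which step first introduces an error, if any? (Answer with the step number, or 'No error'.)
Step 3

Step 3 is incorrect due to a sign flip.
The step shows: -((t + 1)*log(t + 1) + 1)*exp(t)/(t + 1)
The correct value should be: ((t + 1)*log(t + 1) + 1)*exp(t)/(t + 1)

Explanation: The sign of the whole expression was flipped: the term ((t + 1)*log(t + 1) + 1)*exp(t)/(t + 1) was incorrectly written as -((t + 1)*log(t + 1) + 1)*exp(t)/(t + 1)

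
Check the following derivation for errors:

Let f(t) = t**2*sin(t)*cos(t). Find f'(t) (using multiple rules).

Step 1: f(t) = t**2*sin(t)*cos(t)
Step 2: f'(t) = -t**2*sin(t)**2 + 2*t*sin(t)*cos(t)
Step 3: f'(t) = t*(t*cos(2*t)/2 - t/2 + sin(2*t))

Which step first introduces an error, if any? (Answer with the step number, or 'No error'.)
Step 2

Step 2 is incorrect due to a dropped term.
The step shows: -t**2*sin(t)**2 + 2*t*sin(t)*cos(t)
The correct value should be: -t**2*sin(t)**2 + t**2*cos(t)**2 + 2*t*sin(t)*cos(t)

Explanation: A term was dropped: the term t**2*cos(t)**2 was incorrectly omitted
The later steps are derived from this incorrect expression, so the error originates in Step 2.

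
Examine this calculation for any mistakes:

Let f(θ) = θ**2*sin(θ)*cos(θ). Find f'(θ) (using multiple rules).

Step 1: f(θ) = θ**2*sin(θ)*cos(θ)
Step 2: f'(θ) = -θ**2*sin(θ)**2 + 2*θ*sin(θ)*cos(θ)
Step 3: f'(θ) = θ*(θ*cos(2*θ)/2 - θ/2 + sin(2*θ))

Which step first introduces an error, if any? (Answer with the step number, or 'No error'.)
Step 2

Step 2 is incorrect due to a dropped term.
The step shows: -θ**2*sin(θ)**2 + 2*θ*sin(θ)*cos(θ)
The correct value should be: -θ**2*sin(θ)**2 + θ**2*cos(θ)**2 + 2*θ*sin(θ)*cos(θ)

Explanation: A term was dropped: the term θ**2*cos(θ)**2 was incorrectly omitted
The later steps are derived from this incorrect expression, so the error originates in Step 2.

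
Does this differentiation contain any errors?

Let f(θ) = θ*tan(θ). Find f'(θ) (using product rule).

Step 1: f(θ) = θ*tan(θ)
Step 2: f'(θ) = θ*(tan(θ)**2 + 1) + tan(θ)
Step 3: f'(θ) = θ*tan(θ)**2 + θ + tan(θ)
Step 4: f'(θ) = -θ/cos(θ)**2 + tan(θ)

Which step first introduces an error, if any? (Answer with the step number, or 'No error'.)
Step 4

Step 4 is incorrect due to a sign flip.
The step shows: -θ/cos(θ)**2 + tan(θ)
The correct value should be: θ/cos(θ)**2 + tan(θ)

Explanation: The sign of one term was flipped: the term θ/cos(θ)**2 was incorrectly written as -θ/cos(θ)**2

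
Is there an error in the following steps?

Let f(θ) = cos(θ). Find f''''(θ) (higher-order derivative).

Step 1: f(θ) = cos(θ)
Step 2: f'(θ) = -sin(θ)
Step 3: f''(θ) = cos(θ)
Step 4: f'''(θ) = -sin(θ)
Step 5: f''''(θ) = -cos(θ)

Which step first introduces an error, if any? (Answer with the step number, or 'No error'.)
Step 3

Step 3 is incorrect due to a sign flip.
The step shows: cos(θ)
The correct value should be: -cos(θ)

Explanation: The sign of the whole expression was flipped: the term -cos(θ) was incorrectly written as cos(θ)
The later steps are derived from this incorrect expression, so the error originates in Step 3.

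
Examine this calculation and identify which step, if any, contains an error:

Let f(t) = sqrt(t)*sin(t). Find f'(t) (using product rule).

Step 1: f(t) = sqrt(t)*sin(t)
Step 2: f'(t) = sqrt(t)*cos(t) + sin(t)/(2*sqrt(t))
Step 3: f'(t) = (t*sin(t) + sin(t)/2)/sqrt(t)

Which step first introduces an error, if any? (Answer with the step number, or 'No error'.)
Step 3

Step 3 is incorrect due to a wrong trig function.
The step shows: (t*sin(t) + sin(t)/2)/sqrt(t)
The correct value should be: (t*cos(t) + sin(t)/2)/sqrt(t)

Explanation: cos(t) was incorrectly written as sin(t): the term (t*cos(t) + sin(t)/2)/sqrt(t) was incorrectly written as (t*sin(t) + sin(t)/2)/sqrt(t)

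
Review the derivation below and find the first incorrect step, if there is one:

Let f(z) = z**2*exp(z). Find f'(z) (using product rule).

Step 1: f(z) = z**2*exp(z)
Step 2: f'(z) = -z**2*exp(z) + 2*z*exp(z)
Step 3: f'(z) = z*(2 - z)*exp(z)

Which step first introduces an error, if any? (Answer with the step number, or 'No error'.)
Step 2

Step 2 is incorrect due to a sign flip.
The step shows: -z**2*exp(z) + 2*z*exp(z)
The correct value should be: z**2*exp(z) + 2*z*exp(z)

Explanation: The sign of one term was flipped: the term z**2*exp(z) was incorrectly written as -z**2*exp(z)
The later steps are derived from this incorrect expression, so the error originates in Step 2.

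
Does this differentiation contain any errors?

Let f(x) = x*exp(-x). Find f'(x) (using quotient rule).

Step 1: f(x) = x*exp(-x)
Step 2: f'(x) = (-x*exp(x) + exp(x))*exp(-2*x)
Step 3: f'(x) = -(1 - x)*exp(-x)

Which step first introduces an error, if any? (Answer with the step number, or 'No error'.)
Step 3

Step 3 is incorrect due to a sign flip.
The step shows: -(1 - x)*exp(-x)
The correct value should be: (1 - x)*exp(-x)

Explanation: The sign of the whole expression was flipped: the term (1 - x)*exp(-x) was incorrectly written as -(1 - x)*exp(-x)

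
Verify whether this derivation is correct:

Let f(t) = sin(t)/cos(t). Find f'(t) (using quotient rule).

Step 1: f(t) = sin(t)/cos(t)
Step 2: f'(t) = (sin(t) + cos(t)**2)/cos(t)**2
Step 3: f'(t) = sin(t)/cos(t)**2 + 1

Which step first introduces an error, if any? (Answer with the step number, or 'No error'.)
Step 2

Step 2 is incorrect due to a wrong exponent.
The step shows: (sin(t) + cos(t)**2)/cos(t)**2
The correct value should be: (sin(t)**2 + cos(t)**2)/cos(t)**2

Explanation: The exponent 2 on sin(t) was incorrectly written as 1: the term (sin(t)**2 + cos(t)**2)/cos(t)**2 was incorrectly written as (sin(t) + cos(t)**2)/cos(t)**2
The later steps are derived from this incorrect expression, so the error originates in Step 2.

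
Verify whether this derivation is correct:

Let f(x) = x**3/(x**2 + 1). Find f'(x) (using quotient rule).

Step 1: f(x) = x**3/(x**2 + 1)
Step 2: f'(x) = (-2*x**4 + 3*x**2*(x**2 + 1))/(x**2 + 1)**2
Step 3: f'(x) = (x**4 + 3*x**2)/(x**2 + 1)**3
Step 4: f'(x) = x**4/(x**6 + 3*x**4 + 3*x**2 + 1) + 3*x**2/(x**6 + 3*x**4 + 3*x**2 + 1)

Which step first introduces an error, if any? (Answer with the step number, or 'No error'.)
Step 3

Step 3 is incorrect due to a wrong exponent.
The step shows: (x**4 + 3*x**2)/(x**2 + 1)**3
The correct value should be: (x**4 + 3*x**2)/(x**2 + 1)**2

Explanation: The exponent -2 on x**2 + 1 was incorrectly written as -3: the term (x**4 + 3*x**2)/(x**2 + 1)**2 was incorrectly written as (x**4 + 3*x**2)/(x**2 + 1)**3
The later steps are derived from this incorrect expression, so the error originates in Step 3.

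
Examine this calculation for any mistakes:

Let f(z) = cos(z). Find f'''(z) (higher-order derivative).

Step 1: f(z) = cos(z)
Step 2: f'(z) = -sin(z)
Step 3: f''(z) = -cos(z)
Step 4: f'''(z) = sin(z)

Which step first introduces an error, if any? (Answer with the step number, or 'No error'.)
No error

All steps in this derivation are correct.
The final answer f'''(z) = sin(z) is valid.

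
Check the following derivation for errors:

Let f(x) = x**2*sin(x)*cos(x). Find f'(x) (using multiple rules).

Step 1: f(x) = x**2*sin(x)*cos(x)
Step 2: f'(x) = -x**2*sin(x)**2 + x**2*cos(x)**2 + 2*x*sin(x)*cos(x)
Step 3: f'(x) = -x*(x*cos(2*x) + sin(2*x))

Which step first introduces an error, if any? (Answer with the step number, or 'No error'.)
Step 3

Step 3 is incorrect due to a sign flip.
The step shows: -x*(x*cos(2*x) + sin(2*x))
The correct value should be: x*(x*cos(2*x) + sin(2*x))

Explanation: The sign of the whole expression was flipped: the term x*(x*cos(2*x) + sin(2*x)) was incorrectly written as -x*(x*cos(2*x) + sin(2*x))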